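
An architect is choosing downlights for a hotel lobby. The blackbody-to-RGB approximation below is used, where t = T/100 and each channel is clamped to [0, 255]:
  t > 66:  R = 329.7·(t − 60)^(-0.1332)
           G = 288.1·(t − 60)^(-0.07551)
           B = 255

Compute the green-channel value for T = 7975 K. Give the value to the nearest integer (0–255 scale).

t = 7975/100 = 79.75; the t > 66 branch applies.
G = 288.1·(79.75 − 60)^(-0.07551) = 288.1·19.75^(-0.07551) = 288.1·0.79831 = 229.993.
Rounded: 230.

230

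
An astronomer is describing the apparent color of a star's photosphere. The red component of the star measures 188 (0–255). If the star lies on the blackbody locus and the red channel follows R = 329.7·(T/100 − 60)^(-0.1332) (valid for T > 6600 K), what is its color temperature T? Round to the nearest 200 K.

12800 K

(t − 60)^(-0.1332) = 188/329.7 = 0.57022.
t − 60 = 0.57022^(1/-0.1332) = 0.57022^(-7.508) = 67.848, so t = 127.848.
T = 100·t = 12785 K → 12800 K to the nearest 200 K.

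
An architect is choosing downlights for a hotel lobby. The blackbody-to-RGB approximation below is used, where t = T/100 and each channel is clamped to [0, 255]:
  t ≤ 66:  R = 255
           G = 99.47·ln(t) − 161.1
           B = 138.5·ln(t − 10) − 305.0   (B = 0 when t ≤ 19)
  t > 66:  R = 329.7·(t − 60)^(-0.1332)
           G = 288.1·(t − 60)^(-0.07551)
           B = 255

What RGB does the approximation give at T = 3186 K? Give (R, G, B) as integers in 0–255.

(255, 183, 122)

t = 3186/100 = 31.86; the t ≤ 66 branch applies.
R = 255 by definition for t ≤ 66.
G = 99.47·ln 31.86 − 161.1 = 99.47·3.4614 − 161.1 = 183.201.
B = 138.5·ln(31.86 − 10) − 305.0 = 138.5·ln 21.86 − 305.0 = 138.5·3.0847 − 305.0 = 122.225.
Rounded: (255, 183, 122).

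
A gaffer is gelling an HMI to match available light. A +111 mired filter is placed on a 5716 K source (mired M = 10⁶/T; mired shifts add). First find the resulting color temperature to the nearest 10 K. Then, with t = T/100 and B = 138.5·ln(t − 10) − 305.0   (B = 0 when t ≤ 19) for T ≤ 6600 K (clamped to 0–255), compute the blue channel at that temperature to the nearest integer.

M_in = 10⁶/5716 = 174.95; M_out = 174.95 + (+111) = 285.95.
T_out = 10⁶/285.95 = 3497.1 K → 3500 K; t = 35.
B = 138.5·ln(35 − 10) − 305.0 = 138.5·ln 25 − 305.0 = 138.5·3.2189 − 305.0 = 140.814.
Rounded: 141.

141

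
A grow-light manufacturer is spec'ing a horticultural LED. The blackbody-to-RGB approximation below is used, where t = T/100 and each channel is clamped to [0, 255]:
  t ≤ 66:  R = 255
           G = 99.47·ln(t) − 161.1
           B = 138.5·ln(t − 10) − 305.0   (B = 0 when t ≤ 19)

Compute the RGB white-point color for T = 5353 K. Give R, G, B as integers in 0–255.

t = 5353/100 = 53.53; the t ≤ 66 branch applies.
R = 255 by definition for t ≤ 66.
G = 99.47·ln 53.53 − 161.1 = 99.47·3.9802 − 161.1 = 234.815.
B = 138.5·ln(53.53 − 10) − 305.0 = 138.5·ln 43.53 − 305.0 = 138.5·3.7735 − 305.0 = 217.623.
Rounded: (255, 235, 218).

R=255, G=235, B=218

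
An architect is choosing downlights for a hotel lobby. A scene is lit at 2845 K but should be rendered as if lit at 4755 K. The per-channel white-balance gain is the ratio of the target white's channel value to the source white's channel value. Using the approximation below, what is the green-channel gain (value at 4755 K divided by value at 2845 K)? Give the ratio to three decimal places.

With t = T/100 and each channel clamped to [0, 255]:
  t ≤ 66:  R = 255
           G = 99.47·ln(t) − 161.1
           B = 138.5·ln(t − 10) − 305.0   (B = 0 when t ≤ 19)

At 2845 K (t = 28.45):
  G = 99.47·ln 28.45 − 161.1 = 99.47·3.3481 − 161.1 = 171.940.
At 4755 K (t = 47.55):
  G = 99.47·ln 47.55 − 161.1 = 99.47·3.8618 − 161.1 = 223.031.
Gain = 223.031 / 171.940 = 1.2971 → 1.297.

1.297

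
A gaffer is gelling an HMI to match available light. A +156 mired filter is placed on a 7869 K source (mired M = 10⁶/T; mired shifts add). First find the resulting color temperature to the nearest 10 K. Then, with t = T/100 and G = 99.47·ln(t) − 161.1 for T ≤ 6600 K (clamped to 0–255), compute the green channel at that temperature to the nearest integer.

193

M_in = 10⁶/7869 = 127.08; M_out = 127.08 + (+156) = 283.08.
T_out = 10⁶/283.08 = 3532.6 K → 3530 K; t = 35.3.
G = 99.47·ln 35.3 − 161.1 = 99.47·3.5639 − 161.1 = 193.399.
Rounded: 193.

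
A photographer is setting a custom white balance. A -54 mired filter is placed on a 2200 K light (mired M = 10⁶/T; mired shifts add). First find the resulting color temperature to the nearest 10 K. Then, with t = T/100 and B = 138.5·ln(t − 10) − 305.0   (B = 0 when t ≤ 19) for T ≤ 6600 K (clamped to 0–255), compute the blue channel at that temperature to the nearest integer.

70

M_in = 10⁶/2200 = 454.55; M_out = 454.55 + (-54) = 400.55.
T_out = 10⁶/400.55 = 2496.6 K → 2500 K; t = 25.
B = 138.5·ln(25 − 10) − 305.0 = 138.5·ln 15 − 305.0 = 138.5·2.7081 − 305.0 = 70.065.
Rounded: 70.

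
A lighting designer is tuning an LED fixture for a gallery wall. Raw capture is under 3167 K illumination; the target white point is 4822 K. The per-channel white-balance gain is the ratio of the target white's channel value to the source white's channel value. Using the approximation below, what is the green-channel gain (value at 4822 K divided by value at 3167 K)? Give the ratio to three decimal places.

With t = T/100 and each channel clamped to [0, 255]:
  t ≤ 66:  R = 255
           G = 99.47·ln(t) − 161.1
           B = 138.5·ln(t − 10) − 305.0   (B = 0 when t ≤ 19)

At 3167 K (t = 31.67):
  G = 99.47·ln 31.67 − 161.1 = 99.47·3.4554 − 161.1 = 182.606.
At 4822 K (t = 48.22):
  G = 99.47·ln 48.22 − 161.1 = 99.47·3.8758 − 161.1 = 224.423.
Gain = 224.423 / 182.606 = 1.2290 → 1.229.

1.229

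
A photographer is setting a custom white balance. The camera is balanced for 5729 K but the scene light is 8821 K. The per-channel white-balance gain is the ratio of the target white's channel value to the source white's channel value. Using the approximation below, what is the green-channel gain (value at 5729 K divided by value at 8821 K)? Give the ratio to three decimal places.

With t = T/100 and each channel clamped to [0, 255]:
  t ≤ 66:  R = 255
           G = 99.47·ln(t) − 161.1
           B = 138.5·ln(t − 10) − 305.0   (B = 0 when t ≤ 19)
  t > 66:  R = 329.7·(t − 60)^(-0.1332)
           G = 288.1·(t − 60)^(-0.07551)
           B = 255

At 8821 K (t = 88.21):
  G = 288.1·(88.21 − 60)^(-0.07551) = 288.1·28.21^(-0.07551) = 288.1·0.77711 = 223.884.
At 5729 K (t = 57.29):
  G = 99.47·ln 57.29 − 161.1 = 99.47·4.0481 − 161.1 = 241.567.
Gain = 241.567 / 223.884 = 1.0790 → 1.079.

1.079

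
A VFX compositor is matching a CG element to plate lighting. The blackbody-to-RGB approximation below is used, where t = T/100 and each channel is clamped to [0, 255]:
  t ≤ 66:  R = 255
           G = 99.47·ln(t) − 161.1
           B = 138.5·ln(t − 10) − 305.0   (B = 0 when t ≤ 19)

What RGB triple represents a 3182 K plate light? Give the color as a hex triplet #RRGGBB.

t = 3182/100 = 31.82; the t ≤ 66 branch applies.
R = 255 by definition for t ≤ 66.
G = 99.47·ln 31.82 − 161.1 = 99.47·3.4601 − 161.1 = 183.076.
B = 138.5·ln(31.82 − 10) − 305.0 = 138.5·ln 21.82 − 305.0 = 138.5·3.0828 − 305.0 = 121.972.
Rounded: (255, 183, 122).
In hex: #FFB77A.

#FFB77A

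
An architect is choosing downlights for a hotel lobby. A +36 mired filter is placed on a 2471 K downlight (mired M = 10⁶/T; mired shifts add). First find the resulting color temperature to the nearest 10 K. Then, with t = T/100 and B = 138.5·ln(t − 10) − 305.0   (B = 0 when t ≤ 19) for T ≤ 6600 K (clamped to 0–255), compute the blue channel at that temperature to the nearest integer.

M_in = 10⁶/2471 = 404.69; M_out = 404.69 + (+36) = 440.69.
T_out = 10⁶/440.69 = 2269.1 K → 2270 K; t = 22.7.
B = 138.5·ln(22.7 − 10) − 305.0 = 138.5·ln 12.7 − 305.0 = 138.5·2.5416 − 305.0 = 47.012.
Rounded: 47.

47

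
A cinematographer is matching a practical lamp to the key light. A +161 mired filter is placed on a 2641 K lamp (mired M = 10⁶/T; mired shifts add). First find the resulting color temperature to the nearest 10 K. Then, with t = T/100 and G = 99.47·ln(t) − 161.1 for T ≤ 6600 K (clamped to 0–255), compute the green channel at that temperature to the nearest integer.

M_in = 10⁶/2641 = 378.64; M_out = 378.64 + (+161) = 539.64.
T_out = 10⁶/539.64 = 1853.1 K → 1850 K; t = 18.5.
G = 99.47·ln 18.5 − 161.1 = 99.47·2.9178 − 161.1 = 129.131.
Rounded: 129.

129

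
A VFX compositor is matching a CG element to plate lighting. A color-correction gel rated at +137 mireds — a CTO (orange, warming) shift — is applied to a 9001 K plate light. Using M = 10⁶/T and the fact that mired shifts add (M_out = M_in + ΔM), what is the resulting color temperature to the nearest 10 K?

M_in = 10⁶/9001 = 111.10 mireds.
M_out = 111.10 + (+137) = 248.10 mireds.
T_out = 10⁶/248.10 = 4030.7 K → 4030 K.

4030 K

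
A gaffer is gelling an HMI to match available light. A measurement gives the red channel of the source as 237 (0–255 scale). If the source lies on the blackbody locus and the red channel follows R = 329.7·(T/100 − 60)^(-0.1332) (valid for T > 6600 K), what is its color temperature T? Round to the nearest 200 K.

7200 K

(t − 60)^(-0.1332) = 237/329.7 = 0.71884.
t − 60 = 0.71884^(1/-0.1332) = 0.71884^(-7.508) = 11.922, so t = 71.922.
T = 100·t = 7192 K → 7200 K to the nearest 200 K.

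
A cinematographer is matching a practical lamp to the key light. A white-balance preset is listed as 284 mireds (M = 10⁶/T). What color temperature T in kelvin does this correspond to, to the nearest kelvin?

3521 K

T = 10⁶ / 284 = 3521.13 K → 3521 K.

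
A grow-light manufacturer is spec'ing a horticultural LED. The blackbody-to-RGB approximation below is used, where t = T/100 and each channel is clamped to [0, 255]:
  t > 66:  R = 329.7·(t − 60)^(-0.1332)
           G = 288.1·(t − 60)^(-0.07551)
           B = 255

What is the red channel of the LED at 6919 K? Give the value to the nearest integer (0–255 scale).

t = 6919/100 = 69.19; the t > 66 branch applies.
R = 329.7·(69.19 − 60)^(-0.1332) = 329.7·9.19^(-0.1332) = 329.7·0.74419 = 245.361.
Rounded: 245.

245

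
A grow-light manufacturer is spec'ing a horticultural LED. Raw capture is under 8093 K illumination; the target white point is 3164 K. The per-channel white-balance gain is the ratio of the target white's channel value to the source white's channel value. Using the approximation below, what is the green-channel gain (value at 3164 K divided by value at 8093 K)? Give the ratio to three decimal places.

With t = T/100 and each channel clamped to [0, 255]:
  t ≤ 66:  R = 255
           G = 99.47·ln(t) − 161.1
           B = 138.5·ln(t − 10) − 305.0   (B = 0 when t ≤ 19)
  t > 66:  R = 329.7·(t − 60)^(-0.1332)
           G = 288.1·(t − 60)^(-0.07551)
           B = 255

0.797

At 8093 K (t = 80.93):
  G = 288.1·(80.93 − 60)^(-0.07551) = 288.1·20.93^(-0.07551) = 288.1·0.79482 = 228.988.
At 3164 K (t = 31.64):
  G = 99.47·ln 31.64 − 161.1 = 99.47·3.4544 − 161.1 = 182.511.
Gain = 182.511 / 228.988 = 0.7970 → 0.797.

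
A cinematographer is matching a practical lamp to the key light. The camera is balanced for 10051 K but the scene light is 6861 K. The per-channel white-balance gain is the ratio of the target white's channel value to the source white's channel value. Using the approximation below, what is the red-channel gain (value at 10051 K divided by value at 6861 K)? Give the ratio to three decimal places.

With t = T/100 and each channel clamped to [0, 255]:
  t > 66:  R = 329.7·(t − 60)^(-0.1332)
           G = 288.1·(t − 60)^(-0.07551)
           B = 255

At 6861 K (t = 68.61):
  R = 329.7·(68.61 − 60)^(-0.1332) = 329.7·8.61^(-0.1332) = 329.7·0.75068 = 247.501.
At 10051 K (t = 100.51):
  R = 329.7·(100.51 − 60)^(-0.1332) = 329.7·40.51^(-0.1332) = 329.7·0.61076 = 201.369.
Gain = 201.369 / 247.501 = 0.8136 → 0.814.

0.814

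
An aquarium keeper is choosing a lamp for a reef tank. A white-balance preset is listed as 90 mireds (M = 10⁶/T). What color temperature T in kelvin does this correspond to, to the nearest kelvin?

11111 K

T = 10⁶ / 90 = 11111.11 K → 11111 K.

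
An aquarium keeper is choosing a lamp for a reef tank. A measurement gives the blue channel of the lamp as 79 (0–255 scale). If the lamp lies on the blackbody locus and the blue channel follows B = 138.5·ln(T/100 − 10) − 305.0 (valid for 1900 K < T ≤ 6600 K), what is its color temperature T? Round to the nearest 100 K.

ln(t − 10) = (79 + 305.0) / 138.5 = 2.7726.
t − 10 = e^2.7726 = 16.000, so t = 26.000.
T = 100·t = 2600 K → 2600 K to the nearest 100 K.

2600 K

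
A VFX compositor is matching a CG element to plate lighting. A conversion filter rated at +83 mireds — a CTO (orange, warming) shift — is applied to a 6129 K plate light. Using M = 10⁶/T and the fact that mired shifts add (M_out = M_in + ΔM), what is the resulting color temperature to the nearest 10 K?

4060 K

M_in = 10⁶/6129 = 163.16 mireds.
M_out = 163.16 + (+83) = 246.16 mireds.
T_out = 10⁶/246.16 = 4062.4 K → 4060 K.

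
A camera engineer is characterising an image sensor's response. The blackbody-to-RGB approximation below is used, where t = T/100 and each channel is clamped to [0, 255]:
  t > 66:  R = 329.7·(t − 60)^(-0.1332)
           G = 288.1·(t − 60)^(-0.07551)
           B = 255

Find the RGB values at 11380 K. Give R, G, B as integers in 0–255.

R=194, G=213, B=255

t = 11380/100 = 113.8; the t > 66 branch applies.
R = 329.7·(113.8 − 60)^(-0.1332) = 329.7·53.8^(-0.1332) = 329.7·0.58811 = 193.900.
G = 288.1·(113.8 − 60)^(-0.07551) = 288.1·53.8^(-0.07551) = 288.1·0.74013 = 213.232.
B = 255 by definition for t > 66.
Rounded: (194, 213, 255).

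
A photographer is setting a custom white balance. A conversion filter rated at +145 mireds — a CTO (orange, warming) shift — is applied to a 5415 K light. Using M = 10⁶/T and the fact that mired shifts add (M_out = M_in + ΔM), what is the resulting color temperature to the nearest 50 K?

3050 K

M_in = 10⁶/5415 = 184.67 mireds.
M_out = 184.67 + (+145) = 329.67 mireds.
T_out = 10⁶/329.67 = 3033.3 K → 3050 K.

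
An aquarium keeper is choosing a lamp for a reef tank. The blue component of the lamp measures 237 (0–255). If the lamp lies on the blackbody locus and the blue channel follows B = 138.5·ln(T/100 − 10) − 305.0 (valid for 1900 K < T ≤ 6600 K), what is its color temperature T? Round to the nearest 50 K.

ln(t − 10) = (237 + 305.0) / 138.5 = 3.9134.
t − 10 = e^3.9134 = 50.067, so t = 60.067.
T = 100·t = 6007 K → 6000 K to the nearest 50 K.

6000 K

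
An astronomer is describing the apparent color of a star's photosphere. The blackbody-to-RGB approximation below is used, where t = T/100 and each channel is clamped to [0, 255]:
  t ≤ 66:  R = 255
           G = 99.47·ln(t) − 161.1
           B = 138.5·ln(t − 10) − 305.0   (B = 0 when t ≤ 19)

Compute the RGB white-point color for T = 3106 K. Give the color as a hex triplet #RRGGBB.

#FFB575

t = 3106/100 = 31.06; the t ≤ 66 branch applies.
R = 255 by definition for t ≤ 66.
G = 99.47·ln 31.06 − 161.1 = 99.47·3.4359 − 161.1 = 180.671.
B = 138.5·ln(31.06 − 10) − 305.0 = 138.5·ln 21.06 − 305.0 = 138.5·3.0474 − 305.0 = 117.062.
Rounded: (255, 181, 117).
In hex: #FFB575.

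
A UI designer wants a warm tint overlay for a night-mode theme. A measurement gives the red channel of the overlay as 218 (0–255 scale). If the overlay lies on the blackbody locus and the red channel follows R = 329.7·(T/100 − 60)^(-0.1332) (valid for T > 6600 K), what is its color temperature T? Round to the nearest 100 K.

8200 K

(t − 60)^(-0.1332) = 218/329.7 = 0.66121.
t − 60 = 0.66121^(1/-0.1332) = 0.66121^(-7.508) = 22.326, so t = 82.326.
T = 100·t = 8233 K → 8200 K to the nearest 100 K.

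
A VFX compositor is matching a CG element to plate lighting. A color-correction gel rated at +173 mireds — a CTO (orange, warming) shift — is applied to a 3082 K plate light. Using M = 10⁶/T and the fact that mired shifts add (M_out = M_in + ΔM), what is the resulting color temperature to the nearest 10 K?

2010 K

M_in = 10⁶/3082 = 324.46 mireds.
M_out = 324.46 + (+173) = 497.46 mireds.
T_out = 10⁶/497.46 = 2010.2 K → 2010 K.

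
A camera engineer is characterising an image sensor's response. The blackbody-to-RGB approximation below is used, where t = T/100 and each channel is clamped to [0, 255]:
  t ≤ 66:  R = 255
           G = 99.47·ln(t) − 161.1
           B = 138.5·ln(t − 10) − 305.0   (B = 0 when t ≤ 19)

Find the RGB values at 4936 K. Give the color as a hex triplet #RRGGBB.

#FFE3CC

t = 4936/100 = 49.36; the t ≤ 66 branch applies.
R = 255 by definition for t ≤ 66.
G = 99.47·ln 49.36 − 161.1 = 99.47·3.8991 − 161.1 = 226.747.
B = 138.5·ln(49.36 − 10) − 305.0 = 138.5·ln 39.36 − 305.0 = 138.5·3.6728 − 305.0 = 203.676.
Rounded: (255, 227, 204).
In hex: #FFE3CC.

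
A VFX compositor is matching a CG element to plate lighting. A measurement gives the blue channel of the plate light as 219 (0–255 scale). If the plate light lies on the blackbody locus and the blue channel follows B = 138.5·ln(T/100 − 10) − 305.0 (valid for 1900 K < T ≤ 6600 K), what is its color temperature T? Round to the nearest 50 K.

5400 K

ln(t − 10) = (219 + 305.0) / 138.5 = 3.7834.
t − 10 = e^3.7834 = 43.965, so t = 53.965.
T = 100·t = 5396 K → 5400 K to the nearest 50 K.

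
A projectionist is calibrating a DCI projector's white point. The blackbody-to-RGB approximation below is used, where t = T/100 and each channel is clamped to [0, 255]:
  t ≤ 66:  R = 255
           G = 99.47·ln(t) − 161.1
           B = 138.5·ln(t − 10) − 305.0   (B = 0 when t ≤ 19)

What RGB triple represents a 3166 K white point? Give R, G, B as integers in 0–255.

t = 3166/100 = 31.66; the t ≤ 66 branch applies.
R = 255 by definition for t ≤ 66.
G = 99.47·ln 31.66 − 161.1 = 99.47·3.4551 − 161.1 = 182.574.
B = 138.5·ln(31.66 − 10) − 305.0 = 138.5·ln 21.66 − 305.0 = 138.5·3.0755 − 305.0 = 120.952.
Rounded: (255, 183, 121).

R=255, G=183, B=121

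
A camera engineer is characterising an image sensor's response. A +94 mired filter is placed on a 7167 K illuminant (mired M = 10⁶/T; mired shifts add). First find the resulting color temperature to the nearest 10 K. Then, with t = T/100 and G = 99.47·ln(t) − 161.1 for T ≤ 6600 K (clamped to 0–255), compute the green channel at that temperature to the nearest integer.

M_in = 10⁶/7167 = 139.53; M_out = 139.53 + (+94) = 233.53.
T_out = 10⁶/233.53 = 4282.1 K → 4280 K; t = 42.8.
G = 99.47·ln 42.8 − 161.1 = 99.47·3.7565 − 161.1 = 212.563.
Rounded: 213.

213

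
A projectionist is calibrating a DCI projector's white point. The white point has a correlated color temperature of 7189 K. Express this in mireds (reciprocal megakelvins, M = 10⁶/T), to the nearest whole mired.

139 mireds

M = 10⁶ / 7189 = 139.101 → 139 mireds.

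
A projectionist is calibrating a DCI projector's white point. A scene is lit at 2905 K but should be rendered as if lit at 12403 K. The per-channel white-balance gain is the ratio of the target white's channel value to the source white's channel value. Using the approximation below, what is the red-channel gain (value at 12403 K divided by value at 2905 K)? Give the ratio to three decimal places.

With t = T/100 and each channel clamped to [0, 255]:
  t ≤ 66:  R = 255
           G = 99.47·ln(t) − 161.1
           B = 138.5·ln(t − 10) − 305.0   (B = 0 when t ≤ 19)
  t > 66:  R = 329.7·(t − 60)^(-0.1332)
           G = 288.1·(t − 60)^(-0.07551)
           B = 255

0.743

At 2905 K (t = 29.05):
  R = 255 by definition for t ≤ 66.
At 12403 K (t = 124.03):
  R = 329.7·(124.03 − 60)^(-0.1332) = 329.7·64.03^(-0.1332) = 329.7·0.57463 = 189.456.
Gain = 189.456 / 255.000 = 0.7430 → 0.743.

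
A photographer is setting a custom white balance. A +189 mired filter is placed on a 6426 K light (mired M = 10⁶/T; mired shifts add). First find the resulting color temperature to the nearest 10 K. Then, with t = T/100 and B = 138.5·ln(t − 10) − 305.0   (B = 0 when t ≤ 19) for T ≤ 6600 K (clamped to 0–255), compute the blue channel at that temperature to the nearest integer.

M_in = 10⁶/6426 = 155.62; M_out = 155.62 + (+189) = 344.62.
T_out = 10⁶/344.62 = 2901.8 K → 2900 K; t = 29.
B = 138.5·ln(29 − 10) − 305.0 = 138.5·ln 19 − 305.0 = 138.5·2.9444 − 305.0 = 102.805.
Rounded: 103.

103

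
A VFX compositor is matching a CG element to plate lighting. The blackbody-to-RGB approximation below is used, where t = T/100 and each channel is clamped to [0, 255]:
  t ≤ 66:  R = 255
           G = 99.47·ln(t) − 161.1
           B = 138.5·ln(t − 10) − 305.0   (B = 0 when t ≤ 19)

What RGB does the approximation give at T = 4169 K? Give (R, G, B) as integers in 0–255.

(255, 210, 174)

t = 4169/100 = 41.69; the t ≤ 66 branch applies.
R = 255 by definition for t ≤ 66.
G = 99.47·ln 41.69 − 161.1 = 99.47·3.7303 − 161.1 = 209.949.
B = 138.5·ln(41.69 − 10) − 305.0 = 138.5·ln 31.69 − 305.0 = 138.5·3.4560 − 305.0 = 173.656.
Rounded: (255, 210, 174).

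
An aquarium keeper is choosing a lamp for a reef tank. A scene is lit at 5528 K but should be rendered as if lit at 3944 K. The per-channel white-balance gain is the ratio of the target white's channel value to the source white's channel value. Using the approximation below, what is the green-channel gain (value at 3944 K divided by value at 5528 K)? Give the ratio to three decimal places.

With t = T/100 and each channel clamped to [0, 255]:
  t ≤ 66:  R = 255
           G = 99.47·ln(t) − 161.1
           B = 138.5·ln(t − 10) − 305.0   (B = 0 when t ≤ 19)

At 5528 K (t = 55.28):
  G = 99.47·ln 55.28 − 161.1 = 99.47·4.0124 − 161.1 = 238.015.
At 3944 K (t = 39.44):
  G = 99.47·ln 39.44 − 161.1 = 99.47·3.6748 − 161.1 = 204.430.
Gain = 204.430 / 238.015 = 0.8589 → 0.859.

0.859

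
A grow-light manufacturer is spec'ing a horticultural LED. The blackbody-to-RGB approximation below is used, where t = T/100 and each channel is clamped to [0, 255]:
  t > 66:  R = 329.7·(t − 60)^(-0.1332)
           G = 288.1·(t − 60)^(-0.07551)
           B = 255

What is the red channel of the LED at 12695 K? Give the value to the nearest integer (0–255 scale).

t = 12695/100 = 126.95; the t > 66 branch applies.
R = 329.7·(126.95 − 60)^(-0.1332) = 329.7·66.95^(-0.1332) = 329.7·0.57123 = 188.334.
Rounded: 188.

188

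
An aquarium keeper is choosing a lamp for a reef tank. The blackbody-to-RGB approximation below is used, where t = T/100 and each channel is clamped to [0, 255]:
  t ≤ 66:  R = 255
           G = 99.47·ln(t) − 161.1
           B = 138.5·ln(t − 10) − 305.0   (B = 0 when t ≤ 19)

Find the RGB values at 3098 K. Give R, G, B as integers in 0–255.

R=255, G=180, B=117

t = 3098/100 = 30.98; the t ≤ 66 branch applies.
R = 255 by definition for t ≤ 66.
G = 99.47·ln 30.98 − 161.1 = 99.47·3.4333 − 161.1 = 180.415.
B = 138.5·ln(30.98 − 10) − 305.0 = 138.5·ln 20.98 − 305.0 = 138.5·3.0436 − 305.0 = 116.534.
Rounded: (255, 180, 117).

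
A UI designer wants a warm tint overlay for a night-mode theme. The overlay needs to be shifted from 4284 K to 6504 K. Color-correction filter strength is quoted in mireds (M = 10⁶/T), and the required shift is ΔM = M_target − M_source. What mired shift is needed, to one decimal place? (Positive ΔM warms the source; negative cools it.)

-79.7 mireds

M_source = 10⁶/4284 = 233.427; M_target = 10⁶/6504 = 153.752.
ΔM = 153.752 − 233.427 = -79.675 → -79.7 mireds, a cooling shift.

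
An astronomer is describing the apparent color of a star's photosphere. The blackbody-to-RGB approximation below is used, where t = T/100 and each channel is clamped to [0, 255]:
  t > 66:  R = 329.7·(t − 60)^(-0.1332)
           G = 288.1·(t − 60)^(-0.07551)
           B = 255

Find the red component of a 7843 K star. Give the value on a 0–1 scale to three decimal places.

0.877

t = 7843/100 = 78.43; the t > 66 branch applies.
R = 329.7·(78.43 − 60)^(-0.1332) = 329.7·18.43^(-0.1332) = 329.7·0.67832 = 223.641.
On a 0–1 scale: 223.641/255 = 0.8770 → 0.877.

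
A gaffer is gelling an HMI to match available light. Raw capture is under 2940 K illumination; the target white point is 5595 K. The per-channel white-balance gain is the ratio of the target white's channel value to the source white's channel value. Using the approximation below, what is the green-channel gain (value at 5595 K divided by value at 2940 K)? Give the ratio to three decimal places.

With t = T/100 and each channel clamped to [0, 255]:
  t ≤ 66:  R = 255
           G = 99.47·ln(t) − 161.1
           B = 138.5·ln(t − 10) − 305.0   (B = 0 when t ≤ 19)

1.365

At 2940 K (t = 29.4):
  G = 99.47·ln 29.4 − 161.1 = 99.47·3.3810 − 161.1 = 175.208.
At 5595 K (t = 55.95):
  G = 99.47·ln 55.95 − 161.1 = 99.47·4.0245 − 161.1 = 239.213.
Gain = 239.213 / 175.208 = 1.3653 → 1.365.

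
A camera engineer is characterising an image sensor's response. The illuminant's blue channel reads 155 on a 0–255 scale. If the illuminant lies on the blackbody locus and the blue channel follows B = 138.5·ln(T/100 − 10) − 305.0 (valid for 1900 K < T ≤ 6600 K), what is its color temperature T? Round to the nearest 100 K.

3800 K

ln(t − 10) = (155 + 305.0) / 138.5 = 3.3213.
t − 10 = e^3.3213 = 27.696, so t = 37.696.
T = 100·t = 3770 K → 3800 K to the nearest 100 K.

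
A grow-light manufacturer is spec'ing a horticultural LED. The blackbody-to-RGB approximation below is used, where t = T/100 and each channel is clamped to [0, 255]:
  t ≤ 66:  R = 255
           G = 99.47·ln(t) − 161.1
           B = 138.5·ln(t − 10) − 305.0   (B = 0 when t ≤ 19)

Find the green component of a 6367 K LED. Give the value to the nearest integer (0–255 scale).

t = 6367/100 = 63.67; the t ≤ 66 branch applies.
G = 99.47·ln 63.67 − 161.1 = 99.47·4.1537 − 161.1 = 252.070.
Rounded: 252.

252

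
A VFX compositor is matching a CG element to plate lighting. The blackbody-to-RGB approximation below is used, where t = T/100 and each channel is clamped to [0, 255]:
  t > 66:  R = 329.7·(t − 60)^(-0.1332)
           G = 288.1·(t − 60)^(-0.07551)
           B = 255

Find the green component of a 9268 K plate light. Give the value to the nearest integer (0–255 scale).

t = 9268/100 = 92.68; the t > 66 branch applies.
G = 288.1·(92.68 − 60)^(-0.07551) = 288.1·32.68^(-0.07551) = 288.1·0.76852 = 221.411.
Rounded: 221.

221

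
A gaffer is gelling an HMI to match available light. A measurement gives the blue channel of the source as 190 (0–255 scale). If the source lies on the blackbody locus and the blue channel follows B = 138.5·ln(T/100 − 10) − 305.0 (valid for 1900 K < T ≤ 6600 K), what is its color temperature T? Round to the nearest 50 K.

4550 K

ln(t − 10) = (190 + 305.0) / 138.5 = 3.5740.
t − 10 = e^3.5740 = 35.659, so t = 45.659.
T = 100·t = 4566 K → 4550 K to the nearest 50 K.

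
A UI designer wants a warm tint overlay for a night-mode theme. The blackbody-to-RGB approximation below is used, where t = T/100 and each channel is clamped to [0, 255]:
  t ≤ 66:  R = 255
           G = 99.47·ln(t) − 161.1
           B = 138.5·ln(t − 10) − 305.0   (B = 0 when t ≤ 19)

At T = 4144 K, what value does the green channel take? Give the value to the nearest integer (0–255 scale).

t = 4144/100 = 41.44; the t ≤ 66 branch applies.
G = 99.47·ln 41.44 − 161.1 = 99.47·3.7242 − 161.1 = 209.351.
Rounded: 209.

209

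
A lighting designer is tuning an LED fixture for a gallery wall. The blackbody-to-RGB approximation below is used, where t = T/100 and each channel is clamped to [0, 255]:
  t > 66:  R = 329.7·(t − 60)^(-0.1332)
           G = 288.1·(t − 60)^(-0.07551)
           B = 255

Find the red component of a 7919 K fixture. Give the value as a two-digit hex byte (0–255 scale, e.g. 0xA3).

0xDE

t = 7919/100 = 79.19; the t > 66 branch applies.
R = 329.7·(79.19 − 60)^(-0.1332) = 329.7·19.19^(-0.1332) = 329.7·0.67467 = 222.440.
Rounded: 222; in hex, 0xDE.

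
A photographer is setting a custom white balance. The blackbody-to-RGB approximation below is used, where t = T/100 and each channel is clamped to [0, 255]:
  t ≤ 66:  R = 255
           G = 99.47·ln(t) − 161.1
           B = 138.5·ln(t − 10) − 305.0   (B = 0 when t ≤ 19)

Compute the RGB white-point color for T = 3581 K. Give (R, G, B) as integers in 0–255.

(255, 195, 145)

t = 3581/100 = 35.81; the t ≤ 66 branch applies.
R = 255 by definition for t ≤ 66.
G = 99.47·ln 35.81 − 161.1 = 99.47·3.5782 − 161.1 = 194.826.
B = 138.5·ln(35.81 − 10) − 305.0 = 138.5·ln 25.81 − 305.0 = 138.5·3.2508 − 305.0 = 145.231.
Rounded: (255, 195, 145).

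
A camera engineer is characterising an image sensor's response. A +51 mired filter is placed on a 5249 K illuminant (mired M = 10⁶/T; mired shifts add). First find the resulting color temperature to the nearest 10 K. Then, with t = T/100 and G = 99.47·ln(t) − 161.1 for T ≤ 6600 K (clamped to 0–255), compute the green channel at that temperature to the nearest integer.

209

M_in = 10⁶/5249 = 190.51; M_out = 190.51 + (+51) = 241.51.
T_out = 10⁶/241.51 = 4140.6 K → 4140 K; t = 41.4.
G = 99.47·ln 41.4 − 161.1 = 99.47·3.7233 − 161.1 = 209.255.
Rounded: 209.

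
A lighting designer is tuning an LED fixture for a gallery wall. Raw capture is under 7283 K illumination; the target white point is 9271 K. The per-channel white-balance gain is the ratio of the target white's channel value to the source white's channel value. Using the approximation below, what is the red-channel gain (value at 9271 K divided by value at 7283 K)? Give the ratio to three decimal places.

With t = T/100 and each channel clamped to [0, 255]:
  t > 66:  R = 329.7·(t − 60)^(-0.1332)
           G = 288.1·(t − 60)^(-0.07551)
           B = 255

At 7283 K (t = 72.83):
  R = 329.7·(72.83 − 60)^(-0.1332) = 329.7·12.83^(-0.1332) = 329.7·0.71184 = 234.695.
At 9271 K (t = 92.71):
  R = 329.7·(92.71 − 60)^(-0.1332) = 329.7·32.71^(-0.1332) = 329.7·0.62841 = 207.187.
Gain = 207.187 / 234.695 = 0.8828 → 0.883.

0.883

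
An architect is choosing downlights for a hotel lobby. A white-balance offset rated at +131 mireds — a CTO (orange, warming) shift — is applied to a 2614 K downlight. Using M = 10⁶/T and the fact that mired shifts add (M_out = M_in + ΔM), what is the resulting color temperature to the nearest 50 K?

M_in = 10⁶/2614 = 382.56 mireds.
M_out = 382.56 + (+131) = 513.56 mireds.
T_out = 10⁶/513.56 = 1947.2 K → 1950 K.

1950 K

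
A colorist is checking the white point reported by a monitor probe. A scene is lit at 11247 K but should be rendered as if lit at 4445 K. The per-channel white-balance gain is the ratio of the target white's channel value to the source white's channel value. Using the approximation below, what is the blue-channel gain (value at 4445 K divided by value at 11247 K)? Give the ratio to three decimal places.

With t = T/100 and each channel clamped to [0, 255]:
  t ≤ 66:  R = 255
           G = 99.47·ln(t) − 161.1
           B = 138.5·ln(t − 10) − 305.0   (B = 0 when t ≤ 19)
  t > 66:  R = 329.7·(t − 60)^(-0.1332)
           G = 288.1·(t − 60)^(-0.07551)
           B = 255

0.726

At 11247 K (t = 112.47):
  B = 255 by definition for t > 66.
At 4445 K (t = 44.45):
  B = 138.5·ln(44.45 − 10) − 305.0 = 138.5·ln 34.45 − 305.0 = 138.5·3.5395 − 305.0 = 185.222.
Gain = 185.222 / 255.000 = 0.7264 → 0.726.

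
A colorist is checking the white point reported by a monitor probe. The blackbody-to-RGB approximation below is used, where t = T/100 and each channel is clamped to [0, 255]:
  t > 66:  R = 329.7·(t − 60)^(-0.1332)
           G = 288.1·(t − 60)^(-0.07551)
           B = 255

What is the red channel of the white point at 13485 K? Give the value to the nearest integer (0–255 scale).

t = 13485/100 = 134.85; the t > 66 branch applies.
R = 329.7·(134.85 − 60)^(-0.1332) = 329.7·74.85^(-0.1332) = 329.7·0.56280 = 185.557.
Rounded: 186.

186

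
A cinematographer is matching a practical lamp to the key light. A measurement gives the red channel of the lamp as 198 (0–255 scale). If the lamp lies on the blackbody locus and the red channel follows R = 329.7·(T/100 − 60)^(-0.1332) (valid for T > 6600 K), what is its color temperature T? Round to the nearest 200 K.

10600 K

(t − 60)^(-0.1332) = 198/329.7 = 0.60055.
t − 60 = 0.60055^(1/-0.1332) = 0.60055^(-7.508) = 45.980, so t = 105.980.
T = 100·t = 10598 K → 10600 K to the nearest 200 K.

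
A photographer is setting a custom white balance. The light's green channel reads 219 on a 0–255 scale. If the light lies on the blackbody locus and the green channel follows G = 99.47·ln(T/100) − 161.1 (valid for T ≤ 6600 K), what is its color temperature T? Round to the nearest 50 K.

ln t = (219 + 161.1) / 99.47 = 3.8213.
t = e^3.8213 = 45.661.
T = 100·t = 4566 K → 4550 K to the nearest 50 K.

4550 K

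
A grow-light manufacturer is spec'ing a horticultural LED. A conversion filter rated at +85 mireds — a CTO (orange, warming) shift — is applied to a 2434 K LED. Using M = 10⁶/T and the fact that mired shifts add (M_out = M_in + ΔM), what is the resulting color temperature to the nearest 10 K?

M_in = 10⁶/2434 = 410.85 mireds.
M_out = 410.85 + (+85) = 495.85 mireds.
T_out = 10⁶/495.85 = 2016.8 K → 2020 K.

2020 K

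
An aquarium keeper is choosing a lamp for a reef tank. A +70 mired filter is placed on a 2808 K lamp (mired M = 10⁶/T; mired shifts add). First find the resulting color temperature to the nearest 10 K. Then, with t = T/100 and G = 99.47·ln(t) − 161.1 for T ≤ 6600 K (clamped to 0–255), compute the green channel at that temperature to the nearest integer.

153

M_in = 10⁶/2808 = 356.13; M_out = 356.13 + (+70) = 426.13.
T_out = 10⁶/426.13 = 2346.7 K → 2350 K; t = 23.5.
G = 99.47·ln 23.5 − 161.1 = 99.47·3.1570 − 161.1 = 152.927.
Rounded: 153.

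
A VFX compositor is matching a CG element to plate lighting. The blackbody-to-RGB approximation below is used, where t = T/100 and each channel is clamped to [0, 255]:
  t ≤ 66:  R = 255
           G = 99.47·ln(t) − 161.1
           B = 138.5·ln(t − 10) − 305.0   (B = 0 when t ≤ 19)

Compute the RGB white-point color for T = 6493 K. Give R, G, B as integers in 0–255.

R=255, G=254, B=250

t = 6493/100 = 64.93; the t ≤ 66 branch applies.
R = 255 by definition for t ≤ 66.
G = 99.47·ln 64.93 − 161.1 = 99.47·4.1733 − 161.1 = 254.019.
B = 138.5·ln(64.93 − 10) − 305.0 = 138.5·ln 54.93 − 305.0 = 138.5·4.0061 − 305.0 = 249.839.
Rounded: (255, 254, 250).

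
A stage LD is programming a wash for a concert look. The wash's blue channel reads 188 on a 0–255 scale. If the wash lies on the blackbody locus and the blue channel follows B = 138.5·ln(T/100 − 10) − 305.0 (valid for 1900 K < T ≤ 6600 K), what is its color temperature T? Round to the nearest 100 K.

4500 K

ln(t − 10) = (188 + 305.0) / 138.5 = 3.5596.
t − 10 = e^3.5596 = 35.148, so t = 45.148.
T = 100·t = 4515 K → 4500 K to the nearest 100 K.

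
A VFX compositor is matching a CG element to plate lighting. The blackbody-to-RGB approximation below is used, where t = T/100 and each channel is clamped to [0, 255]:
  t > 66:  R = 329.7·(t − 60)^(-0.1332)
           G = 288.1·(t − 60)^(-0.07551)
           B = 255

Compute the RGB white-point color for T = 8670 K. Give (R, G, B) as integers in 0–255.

(213, 225, 255)

t = 8670/100 = 86.7; the t > 66 branch applies.
R = 329.7·(86.7 − 60)^(-0.1332) = 329.7·26.7^(-0.1332) = 329.7·0.64564 = 212.867.
G = 288.1·(86.7 − 60)^(-0.07551) = 288.1·26.7^(-0.07551) = 288.1·0.78034 = 224.816.
B = 255 by definition for t > 66.
Rounded: (213, 225, 255).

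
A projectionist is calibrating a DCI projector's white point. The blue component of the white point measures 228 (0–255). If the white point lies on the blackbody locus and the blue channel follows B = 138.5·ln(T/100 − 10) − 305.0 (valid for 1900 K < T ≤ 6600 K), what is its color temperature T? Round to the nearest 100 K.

ln(t − 10) = (228 + 305.0) / 138.5 = 3.8484.
t − 10 = e^3.8484 = 46.917, so t = 56.917.
T = 100·t = 5692 K → 5700 K to the nearest 100 K.

5700 K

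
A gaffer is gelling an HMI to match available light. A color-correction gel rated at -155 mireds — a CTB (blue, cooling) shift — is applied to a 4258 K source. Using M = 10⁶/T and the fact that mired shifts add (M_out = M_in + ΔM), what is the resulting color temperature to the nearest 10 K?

12520 K

M_in = 10⁶/4258 = 234.85 mireds.
M_out = 234.85 + (-155) = 79.85 mireds.
T_out = 10⁶/79.85 = 12523.2 K → 12520 K.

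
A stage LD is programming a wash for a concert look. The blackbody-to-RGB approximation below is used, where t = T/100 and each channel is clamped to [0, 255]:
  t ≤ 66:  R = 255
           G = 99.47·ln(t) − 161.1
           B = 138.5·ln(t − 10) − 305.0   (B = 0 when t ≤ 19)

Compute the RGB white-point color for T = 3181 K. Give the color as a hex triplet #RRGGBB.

#FFB77A

t = 3181/100 = 31.81; the t ≤ 66 branch applies.
R = 255 by definition for t ≤ 66.
G = 99.47·ln 31.81 − 161.1 = 99.47·3.4598 − 161.1 = 183.044.
B = 138.5·ln(31.81 − 10) − 305.0 = 138.5·ln 21.81 − 305.0 = 138.5·3.0824 − 305.0 = 121.908.
Rounded: (255, 183, 122).
In hex: #FFB77A.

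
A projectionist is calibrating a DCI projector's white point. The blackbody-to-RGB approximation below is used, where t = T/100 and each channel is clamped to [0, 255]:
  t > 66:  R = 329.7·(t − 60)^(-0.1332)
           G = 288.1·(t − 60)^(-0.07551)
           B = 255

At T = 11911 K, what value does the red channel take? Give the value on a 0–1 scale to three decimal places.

t = 11911/100 = 119.11; the t > 66 branch applies.
R = 329.7·(119.11 − 60)^(-0.1332) = 329.7·59.11^(-0.1332) = 329.7·0.58078 = 191.485.
On a 0–1 scale: 191.485/255 = 0.7509 → 0.751.

0.751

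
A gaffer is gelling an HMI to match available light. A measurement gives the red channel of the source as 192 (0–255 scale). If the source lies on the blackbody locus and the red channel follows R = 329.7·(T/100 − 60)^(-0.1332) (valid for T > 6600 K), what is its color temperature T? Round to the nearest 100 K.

(t − 60)^(-0.1332) = 192/329.7 = 0.58235.
t − 60 = 0.58235^(1/-0.1332) = 0.58235^(-7.508) = 57.929, so t = 117.929.
T = 100·t = 11793 K → 11800 K to the nearest 100 K.

11800 K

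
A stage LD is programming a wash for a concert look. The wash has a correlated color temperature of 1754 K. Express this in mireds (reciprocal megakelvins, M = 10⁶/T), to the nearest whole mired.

M = 10⁶ / 1754 = 570.125 → 570 mireds.

570 mireds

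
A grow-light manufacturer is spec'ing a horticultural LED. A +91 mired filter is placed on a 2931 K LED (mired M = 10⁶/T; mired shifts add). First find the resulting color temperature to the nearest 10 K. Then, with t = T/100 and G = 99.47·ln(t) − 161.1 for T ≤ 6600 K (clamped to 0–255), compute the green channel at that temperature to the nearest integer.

M_in = 10⁶/2931 = 341.18; M_out = 341.18 + (+91) = 432.18.
T_out = 10⁶/432.18 = 2313.8 K → 2310 K; t = 23.1.
G = 99.47·ln 23.1 − 161.1 = 99.47·3.1398 − 161.1 = 151.219.
Rounded: 151.

151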